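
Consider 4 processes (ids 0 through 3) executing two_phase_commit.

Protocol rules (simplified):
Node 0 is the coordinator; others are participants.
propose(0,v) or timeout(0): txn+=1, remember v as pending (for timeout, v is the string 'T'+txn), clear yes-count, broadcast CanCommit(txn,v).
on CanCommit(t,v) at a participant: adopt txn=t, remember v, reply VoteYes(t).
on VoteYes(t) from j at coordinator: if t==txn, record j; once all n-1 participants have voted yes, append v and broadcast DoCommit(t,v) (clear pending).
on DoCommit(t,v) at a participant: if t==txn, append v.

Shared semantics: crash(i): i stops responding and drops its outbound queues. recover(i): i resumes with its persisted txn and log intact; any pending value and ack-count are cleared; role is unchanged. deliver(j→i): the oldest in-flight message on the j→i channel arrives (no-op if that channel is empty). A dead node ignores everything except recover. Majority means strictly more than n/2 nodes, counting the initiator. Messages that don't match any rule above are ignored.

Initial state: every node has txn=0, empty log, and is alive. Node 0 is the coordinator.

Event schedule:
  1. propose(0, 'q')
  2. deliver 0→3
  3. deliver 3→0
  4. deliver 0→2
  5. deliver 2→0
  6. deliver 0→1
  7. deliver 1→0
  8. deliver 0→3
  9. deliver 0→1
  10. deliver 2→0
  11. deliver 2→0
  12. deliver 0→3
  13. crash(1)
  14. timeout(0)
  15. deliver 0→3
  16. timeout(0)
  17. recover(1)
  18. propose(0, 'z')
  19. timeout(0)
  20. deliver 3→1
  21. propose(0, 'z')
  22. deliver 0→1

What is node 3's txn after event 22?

2

[1] propose(0,'q') → N0(coor t1 [-])
[2] deliver 0→3 → N3(part t1 [-])
[3] deliver 3→0 → ∅
[4] deliver 0→2 → N2(part t1 [-])
[5] deliver 2→0 → ∅
[6] deliver 0→1 → N1(part t1 [-])
[7] deliver 1→0 → N0(coor t1 [q])
[8] deliver 0→3 → N3(part t1 [q])
[9] deliver 0→1 → N1(part t1 [q])
[10] deliver 2→0 → ∅
[11] deliver 2→0 → ∅
[12] deliver 0→3 → ∅
[13] crash(1) → N1(✗part t1 [q])
[14] timeout(0) → N0(coor t2 [q])
[15] deliver 0→3 → N3(part t2 [q])
[16] timeout(0) → N0(coor t3 [q])
[17] recover(1) → N1(part t1 [q])
[18] propose(0,'z') → N0(coor t4 [q])
[19] timeout(0) → N0(coor t5 [q])
[20] deliver 3→1 → ∅
[21] propose(0,'z') → N0(coor t6 [q])
[22] deliver 0→1 → N1(part t2 [q])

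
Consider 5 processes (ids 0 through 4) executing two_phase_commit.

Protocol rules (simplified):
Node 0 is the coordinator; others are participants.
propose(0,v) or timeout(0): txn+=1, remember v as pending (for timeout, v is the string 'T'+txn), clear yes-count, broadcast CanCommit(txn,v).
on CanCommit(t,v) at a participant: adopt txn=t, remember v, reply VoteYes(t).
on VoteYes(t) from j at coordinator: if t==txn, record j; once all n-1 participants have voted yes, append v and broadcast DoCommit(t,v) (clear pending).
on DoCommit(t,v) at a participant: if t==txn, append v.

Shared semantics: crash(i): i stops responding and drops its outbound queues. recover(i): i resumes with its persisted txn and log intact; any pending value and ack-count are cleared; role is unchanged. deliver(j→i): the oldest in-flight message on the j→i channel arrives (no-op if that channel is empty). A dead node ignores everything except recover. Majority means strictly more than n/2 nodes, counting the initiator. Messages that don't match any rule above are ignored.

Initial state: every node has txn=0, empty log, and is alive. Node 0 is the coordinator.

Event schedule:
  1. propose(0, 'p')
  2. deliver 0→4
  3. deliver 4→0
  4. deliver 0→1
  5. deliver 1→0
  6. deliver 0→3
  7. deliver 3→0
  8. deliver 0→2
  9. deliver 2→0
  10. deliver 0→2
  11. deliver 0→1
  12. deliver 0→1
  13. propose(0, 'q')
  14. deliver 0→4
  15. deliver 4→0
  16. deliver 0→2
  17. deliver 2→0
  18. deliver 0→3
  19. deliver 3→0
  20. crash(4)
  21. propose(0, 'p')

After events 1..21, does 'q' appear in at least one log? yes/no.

no

after 1 — propose(0,'p'): n0:coor/t1/[-]
after 2 — deliver 0→4: n4:part/t1/[-]
after 3 — deliver 4→0: ·
after 4 — deliver 0→1: n1:part/t1/[-]
after 5 — deliver 1→0: ·
after 6 — deliver 0→3: n3:part/t1/[-]
after 7 — deliver 3→0: ·
after 8 — deliver 0→2: n2:part/t1/[-]
after 9 — deliver 2→0: n0:coor/t1/[p]
after 10 — deliver 0→2: n2:part/t1/[p]
after 11 — deliver 0→1: n1:part/t1/[p]
after 12 — deliver 0→1: ·
after 13 — propose(0,'q'): n0:coor/t2/[p]
after 14 — deliver 0→4: n4:part/t1/[p]
after 15 — deliver 4→0: ·
after 16 — deliver 0→2: n2:part/t2/[p]
after 17 — deliver 2→0: ·
after 18 — deliver 0→3: n3:part/t1/[p]
after 19 — deliver 3→0: ·
after 20 — crash(4): n4:✗part/t1/[p]
after 21 — propose(0,'p'): n0:coor/t3/[p]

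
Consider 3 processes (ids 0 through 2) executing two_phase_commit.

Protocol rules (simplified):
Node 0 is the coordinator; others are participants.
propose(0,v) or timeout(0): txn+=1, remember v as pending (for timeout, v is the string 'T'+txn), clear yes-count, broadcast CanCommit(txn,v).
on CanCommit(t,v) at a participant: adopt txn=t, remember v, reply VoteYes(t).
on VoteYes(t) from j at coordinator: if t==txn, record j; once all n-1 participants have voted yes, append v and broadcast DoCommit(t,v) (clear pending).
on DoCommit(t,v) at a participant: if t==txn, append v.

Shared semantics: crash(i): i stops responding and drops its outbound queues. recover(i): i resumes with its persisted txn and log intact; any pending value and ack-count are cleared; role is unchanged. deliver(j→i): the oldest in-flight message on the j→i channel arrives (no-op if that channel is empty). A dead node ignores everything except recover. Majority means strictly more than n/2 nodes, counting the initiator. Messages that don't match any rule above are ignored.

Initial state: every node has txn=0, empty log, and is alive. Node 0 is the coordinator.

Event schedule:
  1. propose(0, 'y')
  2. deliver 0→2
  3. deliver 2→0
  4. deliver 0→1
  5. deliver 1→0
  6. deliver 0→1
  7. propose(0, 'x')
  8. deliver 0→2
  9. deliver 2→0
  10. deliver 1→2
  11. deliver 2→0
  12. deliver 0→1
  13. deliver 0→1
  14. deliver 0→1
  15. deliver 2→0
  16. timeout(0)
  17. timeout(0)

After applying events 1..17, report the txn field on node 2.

[1] propose(0,'y') → N0(coor t1 [-])
[2] deliver 0→2 → N2(part t1 [-])
[3] deliver 2→0 → ∅
[4] deliver 0→1 → N1(part t1 [-])
[5] deliver 1→0 → N0(coor t1 [y])
[6] deliver 0→1 → N1(part t1 [y])
[7] propose(0,'x') → N0(coor t2 [y])
[8] deliver 0→2 → N2(part t1 [y])
[9] deliver 2→0 → ∅
[10] deliver 1→2 → ∅
[11] deliver 2→0 → ∅
[12] deliver 0→1 → N1(part t2 [y])
[13] deliver 0→1 → ∅
[14] deliver 0→1 → ∅
[15] deliver 2→0 → ∅
[16] timeout(0) → N0(coor t3 [y])
[17] timeout(0) → N0(coor t4 [y])

1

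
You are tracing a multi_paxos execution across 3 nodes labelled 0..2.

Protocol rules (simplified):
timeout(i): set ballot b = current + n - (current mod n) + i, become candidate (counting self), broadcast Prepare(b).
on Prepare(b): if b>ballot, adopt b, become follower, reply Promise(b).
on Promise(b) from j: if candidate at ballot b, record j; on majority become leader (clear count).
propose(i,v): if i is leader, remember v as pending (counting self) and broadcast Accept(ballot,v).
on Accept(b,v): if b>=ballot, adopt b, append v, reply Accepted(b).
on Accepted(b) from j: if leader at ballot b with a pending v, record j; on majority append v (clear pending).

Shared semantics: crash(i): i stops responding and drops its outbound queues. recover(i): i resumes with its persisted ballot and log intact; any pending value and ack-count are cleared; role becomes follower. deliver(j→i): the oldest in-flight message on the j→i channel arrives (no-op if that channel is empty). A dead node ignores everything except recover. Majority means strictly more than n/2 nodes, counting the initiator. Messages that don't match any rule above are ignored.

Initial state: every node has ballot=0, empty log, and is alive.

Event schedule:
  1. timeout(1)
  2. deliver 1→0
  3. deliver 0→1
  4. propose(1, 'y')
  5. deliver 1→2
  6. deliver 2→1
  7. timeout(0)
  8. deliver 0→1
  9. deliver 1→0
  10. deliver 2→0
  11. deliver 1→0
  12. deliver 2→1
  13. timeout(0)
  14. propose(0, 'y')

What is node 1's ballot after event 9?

6

1. timeout(1):  <1:cand b4 ->
2. deliver 1→0:  <0:foll b4 ->
3. deliver 0→1:  <1:lead b4 ->
4. propose(1,'y'):  nop
5. deliver 1→2:  <2:foll b4 ->
6. deliver 2→1:  nop
7. timeout(0):  <0:cand b6 ->
8. deliver 0→1:  <1:foll b6 ->
9. deliver 1→0:  nop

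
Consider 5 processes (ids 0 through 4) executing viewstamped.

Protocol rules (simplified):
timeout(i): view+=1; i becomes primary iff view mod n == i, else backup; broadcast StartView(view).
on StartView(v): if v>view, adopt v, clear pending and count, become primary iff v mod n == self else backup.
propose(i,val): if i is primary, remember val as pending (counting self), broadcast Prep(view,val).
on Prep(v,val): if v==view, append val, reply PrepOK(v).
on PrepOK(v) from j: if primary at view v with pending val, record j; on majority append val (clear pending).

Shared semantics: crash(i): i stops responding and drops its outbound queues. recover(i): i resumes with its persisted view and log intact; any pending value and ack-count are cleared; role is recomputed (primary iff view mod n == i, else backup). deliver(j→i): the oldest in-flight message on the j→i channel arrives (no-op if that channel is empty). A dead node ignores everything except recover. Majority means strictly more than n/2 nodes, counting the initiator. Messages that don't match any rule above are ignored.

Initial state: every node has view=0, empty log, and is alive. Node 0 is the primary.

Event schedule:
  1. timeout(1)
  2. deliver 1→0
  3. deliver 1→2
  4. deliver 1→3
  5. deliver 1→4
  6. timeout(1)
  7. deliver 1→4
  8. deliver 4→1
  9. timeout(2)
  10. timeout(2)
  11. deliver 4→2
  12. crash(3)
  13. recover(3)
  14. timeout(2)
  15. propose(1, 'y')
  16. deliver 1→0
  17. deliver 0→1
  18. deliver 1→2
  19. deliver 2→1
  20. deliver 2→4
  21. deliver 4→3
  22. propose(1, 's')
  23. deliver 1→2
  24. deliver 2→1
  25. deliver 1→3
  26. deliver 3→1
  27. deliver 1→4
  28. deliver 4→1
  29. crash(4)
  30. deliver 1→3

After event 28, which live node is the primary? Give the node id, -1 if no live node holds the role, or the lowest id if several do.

e1 timeout(1): 1[prim,v=1,-]
e2 deliver 1→0: 0[back,v=1,-]
e3 deliver 1→2: 2[back,v=1,-]
e4 deliver 1→3: 3[back,v=1,-]
e5 deliver 1→4: 4[back,v=1,-]
e6 timeout(1): 1[back,v=2,-]
e7 deliver 1→4: 4[back,v=2,-]
e8 deliver 4→1: ·
e9 timeout(2): 2[prim,v=2,-]
e10 timeout(2): 2[back,v=3,-]
e11 deliver 4→2: ·
e12 crash(3): 3[✗back,v=1,-]
e13 recover(3): 3[back,v=1,-]
e14 timeout(2): 2[back,v=4,-]
e15 propose(1,'y'): ·
e16 deliver 1→0: 0[back,v=2,-]
e17 deliver 0→1: ·
e18 deliver 1→2: ·
e19 deliver 2→1: ·
e20 deliver 2→4: ·
e21 deliver 4→3: ·
e22 propose(1,'s'): ·
e23 deliver 1→2: ·
e24 deliver 2→1: 1[back,v=3,-]
e25 deliver 1→3: 3[back,v=2,-]
e26 deliver 3→1: ·
e27 deliver 1→4: ·
e28 deliver 4→1: ·

-1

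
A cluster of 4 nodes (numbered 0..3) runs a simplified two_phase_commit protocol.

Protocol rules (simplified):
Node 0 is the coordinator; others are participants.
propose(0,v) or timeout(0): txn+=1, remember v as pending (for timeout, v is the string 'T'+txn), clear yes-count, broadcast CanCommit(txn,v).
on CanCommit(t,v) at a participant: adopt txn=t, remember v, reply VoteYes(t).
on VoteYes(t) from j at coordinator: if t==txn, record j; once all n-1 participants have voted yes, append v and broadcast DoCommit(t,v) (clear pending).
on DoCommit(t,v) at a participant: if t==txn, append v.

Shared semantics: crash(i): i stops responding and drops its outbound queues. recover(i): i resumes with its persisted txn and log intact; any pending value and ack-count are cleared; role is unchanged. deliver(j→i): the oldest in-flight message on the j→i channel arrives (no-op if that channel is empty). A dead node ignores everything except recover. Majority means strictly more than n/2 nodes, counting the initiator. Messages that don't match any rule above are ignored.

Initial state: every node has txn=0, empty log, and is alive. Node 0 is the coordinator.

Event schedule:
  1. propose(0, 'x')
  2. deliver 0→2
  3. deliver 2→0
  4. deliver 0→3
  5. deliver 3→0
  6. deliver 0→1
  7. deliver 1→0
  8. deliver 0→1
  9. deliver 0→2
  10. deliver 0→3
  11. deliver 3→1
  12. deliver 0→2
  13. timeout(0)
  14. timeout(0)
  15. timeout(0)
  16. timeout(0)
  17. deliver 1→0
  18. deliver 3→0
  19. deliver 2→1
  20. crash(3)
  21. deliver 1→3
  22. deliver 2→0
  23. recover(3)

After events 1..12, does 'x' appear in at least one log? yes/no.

yes

after 1 — propose(0,'x'): n0:coor/t1/[-]
after 2 — deliver 0→2: n2:part/t1/[-]
after 3 — deliver 2→0: ·
after 4 — deliver 0→3: n3:part/t1/[-]
after 5 — deliver 3→0: ·
after 6 — deliver 0→1: n1:part/t1/[-]
after 7 — deliver 1→0: n0:coor/t1/[x]
after 8 — deliver 0→1: n1:part/t1/[x]
after 9 — deliver 0→2: n2:part/t1/[x]
after 10 — deliver 0→3: n3:part/t1/[x]
after 11 — deliver 3→1: ·
after 12 — deliver 0→2: ·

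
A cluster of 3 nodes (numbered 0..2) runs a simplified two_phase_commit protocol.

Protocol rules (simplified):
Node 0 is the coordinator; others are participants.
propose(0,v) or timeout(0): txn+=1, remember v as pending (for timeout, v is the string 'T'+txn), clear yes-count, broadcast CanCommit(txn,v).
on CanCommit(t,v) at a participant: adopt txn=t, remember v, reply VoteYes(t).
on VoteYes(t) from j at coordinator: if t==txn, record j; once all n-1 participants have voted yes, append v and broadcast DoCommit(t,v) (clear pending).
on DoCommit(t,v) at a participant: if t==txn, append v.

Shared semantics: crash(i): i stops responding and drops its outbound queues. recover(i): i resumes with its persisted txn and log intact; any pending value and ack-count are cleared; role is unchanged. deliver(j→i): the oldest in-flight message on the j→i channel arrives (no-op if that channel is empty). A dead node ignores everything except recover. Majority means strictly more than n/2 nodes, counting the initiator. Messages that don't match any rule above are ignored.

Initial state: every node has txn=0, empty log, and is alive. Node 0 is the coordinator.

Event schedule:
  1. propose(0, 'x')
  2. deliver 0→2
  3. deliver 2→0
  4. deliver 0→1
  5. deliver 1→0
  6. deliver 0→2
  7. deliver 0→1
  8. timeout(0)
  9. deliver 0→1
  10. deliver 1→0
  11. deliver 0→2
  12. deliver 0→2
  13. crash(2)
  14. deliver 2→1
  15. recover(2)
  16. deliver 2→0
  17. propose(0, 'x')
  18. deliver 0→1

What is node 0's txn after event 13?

2

1. propose(0,'x'):  <0:coor t1 ->
2. deliver 0→2:  <2:part t1 ->
3. deliver 2→0:  nop
4. deliver 0→1:  <1:part t1 ->
5. deliver 1→0:  <0:coor t1 x>
6. deliver 0→2:  <2:part t1 x>
7. deliver 0→1:  <1:part t1 x>
8. timeout(0):  <0:coor t2 x>
9. deliver 0→1:  <1:part t2 x>
10. deliver 1→0:  nop
11. deliver 0→2:  <2:part t2 x>
12. deliver 0→2:  nop
13. crash(2):  <2:✗part t2 x>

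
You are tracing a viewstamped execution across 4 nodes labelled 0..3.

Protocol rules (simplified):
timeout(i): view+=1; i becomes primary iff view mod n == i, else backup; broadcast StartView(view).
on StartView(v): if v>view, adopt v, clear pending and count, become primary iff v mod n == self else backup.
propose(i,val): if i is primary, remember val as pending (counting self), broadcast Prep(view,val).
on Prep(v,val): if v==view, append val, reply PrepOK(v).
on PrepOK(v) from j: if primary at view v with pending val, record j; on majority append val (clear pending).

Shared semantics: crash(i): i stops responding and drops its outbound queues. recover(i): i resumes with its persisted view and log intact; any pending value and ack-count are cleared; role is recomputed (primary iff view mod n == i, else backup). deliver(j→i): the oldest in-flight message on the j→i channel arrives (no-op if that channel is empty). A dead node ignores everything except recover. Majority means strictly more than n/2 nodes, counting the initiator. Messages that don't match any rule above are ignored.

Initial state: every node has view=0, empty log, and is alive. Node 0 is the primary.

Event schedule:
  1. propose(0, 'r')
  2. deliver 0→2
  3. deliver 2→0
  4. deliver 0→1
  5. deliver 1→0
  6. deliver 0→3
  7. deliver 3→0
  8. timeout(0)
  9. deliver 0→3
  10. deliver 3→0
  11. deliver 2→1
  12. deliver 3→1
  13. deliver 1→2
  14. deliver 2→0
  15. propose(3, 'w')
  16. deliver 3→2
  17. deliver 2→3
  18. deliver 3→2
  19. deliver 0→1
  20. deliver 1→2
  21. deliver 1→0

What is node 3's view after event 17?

[1] propose(0,'r') → ∅
[2] deliver 0→2 → N2(back v0 [r])
[3] deliver 2→0 → ∅
[4] deliver 0→1 → N1(back v0 [r])
[5] deliver 1→0 → N0(prim v0 [r])
[6] deliver 0→3 → N3(back v0 [r])
[7] deliver 3→0 → ∅
[8] timeout(0) → N0(back v1 [r])
[9] deliver 0→3 → N3(back v1 [r])
[10] deliver 3→0 → ∅
[11] deliver 2→1 → ∅
[12] deliver 3→1 → ∅
[13] deliver 1→2 → ∅
[14] deliver 2→0 → ∅
[15] propose(3,'w') → ∅
[16] deliver 3→2 → ∅
[17] deliver 2→3 → ∅

1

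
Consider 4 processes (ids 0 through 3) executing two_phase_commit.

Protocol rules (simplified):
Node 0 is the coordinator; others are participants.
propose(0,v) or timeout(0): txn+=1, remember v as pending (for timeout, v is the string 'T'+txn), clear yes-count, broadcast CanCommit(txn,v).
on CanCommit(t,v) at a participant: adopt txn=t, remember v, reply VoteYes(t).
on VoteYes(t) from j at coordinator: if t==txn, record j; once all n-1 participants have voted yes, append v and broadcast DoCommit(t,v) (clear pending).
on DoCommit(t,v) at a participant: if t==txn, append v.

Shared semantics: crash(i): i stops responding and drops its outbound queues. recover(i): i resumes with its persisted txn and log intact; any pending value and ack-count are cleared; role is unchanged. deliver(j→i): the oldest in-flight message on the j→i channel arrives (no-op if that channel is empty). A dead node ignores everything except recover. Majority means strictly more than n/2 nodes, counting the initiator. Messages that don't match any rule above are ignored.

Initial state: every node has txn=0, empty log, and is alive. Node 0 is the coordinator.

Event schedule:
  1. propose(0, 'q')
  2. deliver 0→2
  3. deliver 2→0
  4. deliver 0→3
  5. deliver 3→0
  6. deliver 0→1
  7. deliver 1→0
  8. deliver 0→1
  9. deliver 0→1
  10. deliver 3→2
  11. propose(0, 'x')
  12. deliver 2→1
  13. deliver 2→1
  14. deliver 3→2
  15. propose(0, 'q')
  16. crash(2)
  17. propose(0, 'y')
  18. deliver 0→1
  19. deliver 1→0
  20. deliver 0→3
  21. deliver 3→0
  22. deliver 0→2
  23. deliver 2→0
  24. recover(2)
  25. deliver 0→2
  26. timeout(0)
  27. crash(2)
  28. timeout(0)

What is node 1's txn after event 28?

2

step 1 propose(0,'q'): 0={coor,t=1,log=-}
step 2 deliver 0→2: 2={part,t=1,log=-}
step 3 deliver 2→0: —
step 4 deliver 0→3: 3={part,t=1,log=-}
step 5 deliver 3→0: —
step 6 deliver 0→1: 1={part,t=1,log=-}
step 7 deliver 1→0: 0={coor,t=1,log=q}
step 8 deliver 0→1: 1={part,t=1,log=q}
step 9 deliver 0→1: —
step 10 deliver 3→2: —
step 11 propose(0,'x'): 0={coor,t=2,log=q}
step 12 deliver 2→1: —
step 13 deliver 2→1: —
step 14 deliver 3→2: —
step 15 propose(0,'q'): 0={coor,t=3,log=q}
step 16 crash(2): 2={✗part,t=1,log=-}
step 17 propose(0,'y'): 0={coor,t=4,log=q}
step 18 deliver 0→1: 1={part,t=2,log=q}
step 19 deliver 1→0: —
step 20 deliver 0→3: 3={part,t=1,log=q}
step 21 deliver 3→0: —
step 22 deliver 0→2: —
step 23 deliver 2→0: —
step 24 recover(2): 2={part,t=1,log=-}
step 25 deliver 0→2: 2={part,t=1,log=q}
step 26 timeout(0): 0={coor,t=5,log=q}
step 27 crash(2): 2={✗part,t=1,log=q}
step 28 timeout(0): 0={coor,t=6,log=q}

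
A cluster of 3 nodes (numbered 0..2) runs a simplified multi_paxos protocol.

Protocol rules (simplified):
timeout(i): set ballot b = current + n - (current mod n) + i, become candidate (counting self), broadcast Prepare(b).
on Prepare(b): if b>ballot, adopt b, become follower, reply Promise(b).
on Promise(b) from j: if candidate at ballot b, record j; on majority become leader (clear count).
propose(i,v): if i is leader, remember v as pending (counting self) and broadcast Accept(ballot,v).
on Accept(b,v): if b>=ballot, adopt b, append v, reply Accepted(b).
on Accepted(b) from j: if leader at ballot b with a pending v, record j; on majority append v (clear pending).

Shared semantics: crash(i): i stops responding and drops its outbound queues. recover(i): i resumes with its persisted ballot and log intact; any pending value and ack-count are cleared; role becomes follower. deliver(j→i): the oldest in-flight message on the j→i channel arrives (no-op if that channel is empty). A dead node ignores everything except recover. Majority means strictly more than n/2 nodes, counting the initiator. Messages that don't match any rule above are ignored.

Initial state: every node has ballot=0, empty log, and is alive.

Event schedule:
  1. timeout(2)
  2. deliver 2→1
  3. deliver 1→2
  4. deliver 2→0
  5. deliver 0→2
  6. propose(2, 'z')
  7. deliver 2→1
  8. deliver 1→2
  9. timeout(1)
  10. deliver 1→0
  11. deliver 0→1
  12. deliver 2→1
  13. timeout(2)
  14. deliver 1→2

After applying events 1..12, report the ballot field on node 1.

7

after 1 — timeout(2): n2:cand/b5/[-]
after 2 — deliver 2→1: n1:foll/b5/[-]
after 3 — deliver 1→2: n2:lead/b5/[-]
after 4 — deliver 2→0: n0:foll/b5/[-]
after 5 — deliver 0→2: ·
after 6 — propose(2,'z'): ·
after 7 — deliver 2→1: n1:foll/b5/[z]
after 8 — deliver 1→2: n2:lead/b5/[z]
after 9 — timeout(1): n1:cand/b7/[z]
after 10 — deliver 1→0: n0:foll/b7/[-]
after 11 — deliver 0→1: n1:lead/b7/[z]
after 12 — deliver 2→1: ·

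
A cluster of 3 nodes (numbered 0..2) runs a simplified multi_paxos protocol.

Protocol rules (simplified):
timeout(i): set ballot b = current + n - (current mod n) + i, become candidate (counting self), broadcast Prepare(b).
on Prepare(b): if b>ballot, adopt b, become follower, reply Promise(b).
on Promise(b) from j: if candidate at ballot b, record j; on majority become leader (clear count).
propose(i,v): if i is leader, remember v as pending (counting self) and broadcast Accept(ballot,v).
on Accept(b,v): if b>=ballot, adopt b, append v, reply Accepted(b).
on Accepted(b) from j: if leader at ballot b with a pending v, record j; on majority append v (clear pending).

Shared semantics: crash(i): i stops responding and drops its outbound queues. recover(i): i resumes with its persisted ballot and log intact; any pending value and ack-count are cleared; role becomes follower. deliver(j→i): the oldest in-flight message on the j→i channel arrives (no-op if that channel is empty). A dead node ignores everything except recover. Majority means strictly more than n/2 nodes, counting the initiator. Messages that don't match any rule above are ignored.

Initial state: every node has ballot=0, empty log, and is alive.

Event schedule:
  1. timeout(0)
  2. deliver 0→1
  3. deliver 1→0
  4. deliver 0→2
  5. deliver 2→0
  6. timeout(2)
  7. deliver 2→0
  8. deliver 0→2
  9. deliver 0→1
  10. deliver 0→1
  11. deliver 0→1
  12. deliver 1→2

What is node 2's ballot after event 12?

8

[1] timeout(0) → N0(cand b3 [-])
[2] deliver 0→1 → N1(foll b3 [-])
[3] deliver 1→0 → N0(lead b3 [-])
[4] deliver 0→2 → N2(foll b3 [-])
[5] deliver 2→0 → ∅
[6] timeout(2) → N2(cand b8 [-])
[7] deliver 2→0 → N0(foll b8 [-])
[8] deliver 0→2 → N2(lead b8 [-])
[9] deliver 0→1 → ∅
[10] deliver 0→1 → ∅
[11] deliver 0→1 → ∅
[12] deliver 1→2 → ∅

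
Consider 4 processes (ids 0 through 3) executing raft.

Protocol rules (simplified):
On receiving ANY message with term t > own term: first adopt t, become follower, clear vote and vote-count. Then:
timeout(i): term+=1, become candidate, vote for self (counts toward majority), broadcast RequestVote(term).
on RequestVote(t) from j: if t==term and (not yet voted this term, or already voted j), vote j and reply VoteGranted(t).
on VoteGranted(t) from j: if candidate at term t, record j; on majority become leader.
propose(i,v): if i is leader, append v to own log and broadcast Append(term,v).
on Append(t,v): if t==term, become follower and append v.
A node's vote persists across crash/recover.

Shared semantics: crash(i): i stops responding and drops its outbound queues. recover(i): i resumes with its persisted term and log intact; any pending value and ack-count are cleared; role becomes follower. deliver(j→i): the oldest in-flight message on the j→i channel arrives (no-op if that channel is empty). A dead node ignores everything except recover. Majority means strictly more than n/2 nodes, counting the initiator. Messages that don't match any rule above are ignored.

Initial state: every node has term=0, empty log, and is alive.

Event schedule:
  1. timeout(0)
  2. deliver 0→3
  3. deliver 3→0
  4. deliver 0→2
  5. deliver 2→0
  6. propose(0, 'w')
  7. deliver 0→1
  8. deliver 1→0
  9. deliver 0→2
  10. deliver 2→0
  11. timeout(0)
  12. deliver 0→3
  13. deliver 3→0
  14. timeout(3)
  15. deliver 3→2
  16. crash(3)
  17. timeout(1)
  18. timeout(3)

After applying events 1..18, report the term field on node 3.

[1] timeout(0) → N0(cand t1 [-])
[2] deliver 0→3 → N3(foll t1 [-])
[3] deliver 3→0 → ∅
[4] deliver 0→2 → N2(foll t1 [-])
[5] deliver 2→0 → N0(lead t1 [-])
[6] propose(0,'w') → N0(lead t1 [w])
[7] deliver 0→1 → N1(foll t1 [-])
[8] deliver 1→0 → ∅
[9] deliver 0→2 → N2(foll t1 [w])
[10] deliver 2→0 → ∅
[11] timeout(0) → N0(cand t2 [w])
[12] deliver 0→3 → N3(foll t1 [w])
[13] deliver 3→0 → ∅
[14] timeout(3) → N3(cand t2 [w])
[15] deliver 3→2 → N2(foll t2 [w])
[16] crash(3) → N3(✗cand t2 [w])
[17] timeout(1) → N1(cand t2 [-])
[18] timeout(3) → ∅

2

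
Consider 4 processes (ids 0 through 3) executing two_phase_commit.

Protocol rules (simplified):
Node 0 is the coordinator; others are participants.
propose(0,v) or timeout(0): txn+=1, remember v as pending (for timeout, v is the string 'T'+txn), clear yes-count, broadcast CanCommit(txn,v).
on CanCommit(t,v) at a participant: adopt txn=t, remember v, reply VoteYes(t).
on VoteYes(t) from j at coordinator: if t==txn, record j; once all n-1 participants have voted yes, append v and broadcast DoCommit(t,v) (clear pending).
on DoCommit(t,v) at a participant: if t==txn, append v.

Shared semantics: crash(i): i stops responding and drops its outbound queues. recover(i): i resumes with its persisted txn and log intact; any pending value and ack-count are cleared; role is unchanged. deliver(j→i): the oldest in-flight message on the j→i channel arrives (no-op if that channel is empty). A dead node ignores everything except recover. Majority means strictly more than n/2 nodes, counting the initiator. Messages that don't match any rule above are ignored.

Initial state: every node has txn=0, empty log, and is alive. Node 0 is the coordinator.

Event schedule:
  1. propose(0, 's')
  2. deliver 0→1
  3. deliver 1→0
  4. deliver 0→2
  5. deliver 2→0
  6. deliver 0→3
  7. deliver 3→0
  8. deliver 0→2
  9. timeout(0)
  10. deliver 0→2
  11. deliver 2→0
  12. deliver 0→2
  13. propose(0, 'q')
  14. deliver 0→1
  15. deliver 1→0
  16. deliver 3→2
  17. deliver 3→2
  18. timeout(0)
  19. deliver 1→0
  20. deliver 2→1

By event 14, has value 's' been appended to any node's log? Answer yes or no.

yes

after 1 — propose(0,'s'): n0:coor/t1/[-]
after 2 — deliver 0→1: n1:part/t1/[-]
after 3 — deliver 1→0: ·
after 4 — deliver 0→2: n2:part/t1/[-]
after 5 — deliver 2→0: ·
after 6 — deliver 0→3: n3:part/t1/[-]
after 7 — deliver 3→0: n0:coor/t1/[s]
after 8 — deliver 0→2: n2:part/t1/[s]
after 9 — timeout(0): n0:coor/t2/[s]
after 10 — deliver 0→2: n2:part/t2/[s]
after 11 — deliver 2→0: ·
after 12 — deliver 0→2: ·
after 13 — propose(0,'q'): n0:coor/t3/[s]
after 14 — deliver 0→1: n1:part/t1/[s]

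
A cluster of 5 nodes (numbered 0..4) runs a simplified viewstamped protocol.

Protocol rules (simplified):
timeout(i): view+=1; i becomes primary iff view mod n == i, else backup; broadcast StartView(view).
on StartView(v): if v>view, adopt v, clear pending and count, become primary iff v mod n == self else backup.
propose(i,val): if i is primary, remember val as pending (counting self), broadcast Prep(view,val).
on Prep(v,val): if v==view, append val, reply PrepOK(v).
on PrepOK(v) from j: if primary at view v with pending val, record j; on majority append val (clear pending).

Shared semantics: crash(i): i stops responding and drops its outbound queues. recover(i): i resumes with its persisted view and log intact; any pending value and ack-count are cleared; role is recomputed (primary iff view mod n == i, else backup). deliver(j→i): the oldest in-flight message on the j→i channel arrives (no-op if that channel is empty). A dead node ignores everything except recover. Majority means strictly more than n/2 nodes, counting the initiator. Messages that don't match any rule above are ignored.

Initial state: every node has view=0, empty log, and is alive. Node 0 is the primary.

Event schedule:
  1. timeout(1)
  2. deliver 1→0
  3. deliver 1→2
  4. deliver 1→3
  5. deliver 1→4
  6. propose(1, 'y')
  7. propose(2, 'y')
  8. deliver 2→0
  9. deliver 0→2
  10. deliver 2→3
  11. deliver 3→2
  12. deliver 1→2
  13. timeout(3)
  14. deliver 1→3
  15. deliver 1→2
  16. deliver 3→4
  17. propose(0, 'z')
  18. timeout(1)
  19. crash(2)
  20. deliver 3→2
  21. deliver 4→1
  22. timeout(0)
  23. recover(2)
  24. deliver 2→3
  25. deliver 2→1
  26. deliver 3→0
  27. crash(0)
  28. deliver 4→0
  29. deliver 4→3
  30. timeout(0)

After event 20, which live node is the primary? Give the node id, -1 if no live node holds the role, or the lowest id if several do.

-1

[1] timeout(1) → N1(prim v1 [-])
[2] deliver 1→0 → N0(back v1 [-])
[3] deliver 1→2 → N2(back v1 [-])
[4] deliver 1→3 → N3(back v1 [-])
[5] deliver 1→4 → N4(back v1 [-])
[6] propose(1,'y') → ∅
[7] propose(2,'y') → ∅
[8] deliver 2→0 → ∅
[9] deliver 0→2 → ∅
[10] deliver 2→3 → ∅
[11] deliver 3→2 → ∅
[12] deliver 1→2 → N2(back v1 [y])
[13] timeout(3) → N3(back v2 [-])
[14] deliver 1→3 → ∅
[15] deliver 1→2 → ∅
[16] deliver 3→4 → N4(back v2 [-])
[17] propose(0,'z') → ∅
[18] timeout(1) → N1(back v2 [-])
[19] crash(2) → N2(✗back v1 [y])
[20] deliver 3→2 → ∅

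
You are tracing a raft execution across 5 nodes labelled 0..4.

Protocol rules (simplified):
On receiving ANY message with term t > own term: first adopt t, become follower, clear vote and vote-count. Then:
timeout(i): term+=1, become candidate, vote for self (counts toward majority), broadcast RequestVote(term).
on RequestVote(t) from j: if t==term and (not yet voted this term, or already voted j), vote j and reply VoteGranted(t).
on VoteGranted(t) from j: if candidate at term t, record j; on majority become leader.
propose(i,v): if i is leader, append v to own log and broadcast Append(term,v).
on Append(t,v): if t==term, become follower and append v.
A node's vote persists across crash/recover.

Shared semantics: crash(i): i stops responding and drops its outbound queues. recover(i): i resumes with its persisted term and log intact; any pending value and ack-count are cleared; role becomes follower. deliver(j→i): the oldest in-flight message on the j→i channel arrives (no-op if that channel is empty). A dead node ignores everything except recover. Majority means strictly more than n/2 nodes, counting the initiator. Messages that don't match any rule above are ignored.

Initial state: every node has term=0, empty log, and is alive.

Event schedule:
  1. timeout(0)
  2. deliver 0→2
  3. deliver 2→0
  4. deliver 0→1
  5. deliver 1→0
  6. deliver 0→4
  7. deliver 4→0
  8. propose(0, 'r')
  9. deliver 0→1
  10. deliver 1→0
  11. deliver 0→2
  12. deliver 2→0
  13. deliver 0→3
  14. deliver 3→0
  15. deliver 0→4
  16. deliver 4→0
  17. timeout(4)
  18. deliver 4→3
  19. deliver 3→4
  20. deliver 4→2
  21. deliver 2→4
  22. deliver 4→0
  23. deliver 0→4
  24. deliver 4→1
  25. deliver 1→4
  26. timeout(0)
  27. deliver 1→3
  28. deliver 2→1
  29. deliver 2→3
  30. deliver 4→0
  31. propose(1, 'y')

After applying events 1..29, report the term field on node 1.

e1 timeout(0): 0[cand,t=1,-]
e2 deliver 0→2: 2[foll,t=1,-]
e3 deliver 2→0: ·
e4 deliver 0→1: 1[foll,t=1,-]
e5 deliver 1→0: 0[lead,t=1,-]
e6 deliver 0→4: 4[foll,t=1,-]
e7 deliver 4→0: ·
e8 propose(0,'r'): 0[lead,t=1,r]
e9 deliver 0→1: 1[foll,t=1,r]
e10 deliver 1→0: ·
e11 deliver 0→2: 2[foll,t=1,r]
e12 deliver 2→0: ·
e13 deliver 0→3: 3[foll,t=1,-]
e14 deliver 3→0: ·
e15 deliver 0→4: 4[foll,t=1,r]
e16 deliver 4→0: ·
e17 timeout(4): 4[cand,t=2,r]
e18 deliver 4→3: 3[foll,t=2,-]
e19 deliver 3→4: ·
e20 deliver 4→2: 2[foll,t=2,r]
e21 deliver 2→4: 4[lead,t=2,r]
e22 deliver 4→0: 0[foll,t=2,r]
e23 deliver 0→4: ·
e24 deliver 4→1: 1[foll,t=2,r]
e25 deliver 1→4: ·
e26 timeout(0): 0[cand,t=3,r]
e27 deliver 1→3: ·
e28 deliver 2→1: ·
e29 deliver 2→3: ·

2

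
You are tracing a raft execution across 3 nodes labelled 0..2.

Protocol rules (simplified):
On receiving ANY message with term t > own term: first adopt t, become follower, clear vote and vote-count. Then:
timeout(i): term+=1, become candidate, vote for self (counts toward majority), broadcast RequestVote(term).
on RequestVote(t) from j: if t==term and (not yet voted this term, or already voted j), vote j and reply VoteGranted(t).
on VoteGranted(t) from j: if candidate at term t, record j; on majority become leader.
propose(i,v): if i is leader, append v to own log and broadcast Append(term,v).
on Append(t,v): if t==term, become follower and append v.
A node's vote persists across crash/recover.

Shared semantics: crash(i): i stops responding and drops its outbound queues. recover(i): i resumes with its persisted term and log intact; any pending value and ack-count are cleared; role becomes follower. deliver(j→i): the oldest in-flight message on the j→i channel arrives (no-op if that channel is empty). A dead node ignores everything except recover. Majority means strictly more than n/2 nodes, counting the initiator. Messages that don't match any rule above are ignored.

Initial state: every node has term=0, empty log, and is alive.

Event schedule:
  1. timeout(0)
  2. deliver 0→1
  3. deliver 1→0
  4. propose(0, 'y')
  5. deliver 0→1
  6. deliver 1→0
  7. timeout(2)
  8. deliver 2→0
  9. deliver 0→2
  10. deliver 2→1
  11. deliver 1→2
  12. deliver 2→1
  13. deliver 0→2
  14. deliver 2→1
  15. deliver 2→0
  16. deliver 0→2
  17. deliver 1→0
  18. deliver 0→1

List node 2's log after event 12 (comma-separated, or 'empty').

step 1 timeout(0): 0={cand,t=1,log=-}
step 2 deliver 0→1: 1={foll,t=1,log=-}
step 3 deliver 1→0: 0={lead,t=1,log=-}
step 4 propose(0,'y'): 0={lead,t=1,log=y}
step 5 deliver 0→1: 1={foll,t=1,log=y}
step 6 deliver 1→0: —
step 7 timeout(2): 2={cand,t=1,log=-}
step 8 deliver 2→0: —
step 9 deliver 0→2: —
step 10 deliver 2→1: —
step 11 deliver 1→2: —
step 12 deliver 2→1: —

empty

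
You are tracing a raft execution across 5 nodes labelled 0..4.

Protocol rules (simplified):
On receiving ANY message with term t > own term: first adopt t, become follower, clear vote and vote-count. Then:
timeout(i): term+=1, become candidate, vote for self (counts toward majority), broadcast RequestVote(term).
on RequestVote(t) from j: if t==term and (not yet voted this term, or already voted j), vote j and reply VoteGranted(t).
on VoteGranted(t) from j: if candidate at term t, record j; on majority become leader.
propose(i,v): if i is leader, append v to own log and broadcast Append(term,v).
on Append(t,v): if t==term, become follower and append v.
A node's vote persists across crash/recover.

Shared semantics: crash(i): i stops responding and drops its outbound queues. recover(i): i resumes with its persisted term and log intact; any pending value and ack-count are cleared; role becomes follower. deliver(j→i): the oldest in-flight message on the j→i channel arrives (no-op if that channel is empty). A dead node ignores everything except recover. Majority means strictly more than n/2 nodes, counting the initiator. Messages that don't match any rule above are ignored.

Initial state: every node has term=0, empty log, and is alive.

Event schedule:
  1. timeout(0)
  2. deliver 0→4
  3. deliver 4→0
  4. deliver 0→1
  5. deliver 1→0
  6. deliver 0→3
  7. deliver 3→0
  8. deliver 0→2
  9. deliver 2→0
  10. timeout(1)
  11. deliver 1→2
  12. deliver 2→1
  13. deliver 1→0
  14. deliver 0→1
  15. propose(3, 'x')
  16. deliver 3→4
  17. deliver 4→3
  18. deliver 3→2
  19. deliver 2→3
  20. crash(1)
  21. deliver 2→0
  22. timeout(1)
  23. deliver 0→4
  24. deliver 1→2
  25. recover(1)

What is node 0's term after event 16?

2

after 1 — timeout(0): n0:cand/t1/[-]
after 2 — deliver 0→4: n4:foll/t1/[-]
after 3 — deliver 4→0: ·
after 4 — deliver 0→1: n1:foll/t1/[-]
after 5 — deliver 1→0: n0:lead/t1/[-]
after 6 — deliver 0→3: n3:foll/t1/[-]
after 7 — deliver 3→0: ·
after 8 — deliver 0→2: n2:foll/t1/[-]
after 9 — deliver 2→0: ·
after 10 — timeout(1): n1:cand/t2/[-]
after 11 — deliver 1→2: n2:foll/t2/[-]
after 12 — deliver 2→1: ·
after 13 — deliver 1→0: n0:foll/t2/[-]
after 14 — deliver 0→1: n1:lead/t2/[-]
after 15 — propose(3,'x'): ·
after 16 — deliver 3→4: ·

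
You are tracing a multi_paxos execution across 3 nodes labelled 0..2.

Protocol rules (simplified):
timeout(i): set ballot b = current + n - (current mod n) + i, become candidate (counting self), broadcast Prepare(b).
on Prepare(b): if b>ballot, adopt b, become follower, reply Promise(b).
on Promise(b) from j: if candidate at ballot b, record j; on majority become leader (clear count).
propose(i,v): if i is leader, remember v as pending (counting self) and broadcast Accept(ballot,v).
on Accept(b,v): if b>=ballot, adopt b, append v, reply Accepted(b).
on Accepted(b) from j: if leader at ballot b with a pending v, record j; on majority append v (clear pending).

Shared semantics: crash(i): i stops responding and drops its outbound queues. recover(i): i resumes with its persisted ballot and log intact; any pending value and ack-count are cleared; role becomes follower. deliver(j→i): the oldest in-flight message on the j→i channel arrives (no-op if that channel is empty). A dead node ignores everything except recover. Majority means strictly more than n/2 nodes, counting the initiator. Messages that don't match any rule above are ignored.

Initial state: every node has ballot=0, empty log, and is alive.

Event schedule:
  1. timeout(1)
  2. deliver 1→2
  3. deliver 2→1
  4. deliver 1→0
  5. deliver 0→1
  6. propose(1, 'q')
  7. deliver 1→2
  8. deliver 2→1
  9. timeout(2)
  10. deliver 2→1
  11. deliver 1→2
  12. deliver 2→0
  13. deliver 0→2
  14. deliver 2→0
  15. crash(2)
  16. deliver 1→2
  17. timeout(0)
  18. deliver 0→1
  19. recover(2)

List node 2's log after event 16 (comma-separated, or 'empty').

q

e1 timeout(1): 1[cand,b=4,-]
e2 deliver 1→2: 2[foll,b=4,-]
e3 deliver 2→1: 1[lead,b=4,-]
e4 deliver 1→0: 0[foll,b=4,-]
e5 deliver 0→1: ·
e6 propose(1,'q'): ·
e7 deliver 1→2: 2[foll,b=4,q]
e8 deliver 2→1: 1[lead,b=4,q]
e9 timeout(2): 2[cand,b=8,q]
e10 deliver 2→1: 1[foll,b=8,q]
e11 deliver 1→2: 2[lead,b=8,q]
e12 deliver 2→0: 0[foll,b=8,-]
e13 deliver 0→2: ·
e14 deliver 2→0: ·
e15 crash(2): 2[✗lead,b=8,q]
e16 deliver 1→2: ·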